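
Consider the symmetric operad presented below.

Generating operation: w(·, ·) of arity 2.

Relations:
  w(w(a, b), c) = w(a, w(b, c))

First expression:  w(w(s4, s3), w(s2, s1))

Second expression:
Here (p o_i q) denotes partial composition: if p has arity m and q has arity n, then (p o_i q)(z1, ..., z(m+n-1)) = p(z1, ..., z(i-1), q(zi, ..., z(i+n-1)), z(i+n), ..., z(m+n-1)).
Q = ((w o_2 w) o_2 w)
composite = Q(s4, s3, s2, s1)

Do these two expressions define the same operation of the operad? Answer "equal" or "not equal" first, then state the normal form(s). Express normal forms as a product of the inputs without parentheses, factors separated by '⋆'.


equal — both sides give s4 ⋆ s3 ⋆ s2 ⋆ s1

Normal form of the first expression: s4 ⋆ s3 ⋆ s2 ⋆ s1
Normal form of the second expression: s4 ⋆ s3 ⋆ s2 ⋆ s1
Same normal form: equal.


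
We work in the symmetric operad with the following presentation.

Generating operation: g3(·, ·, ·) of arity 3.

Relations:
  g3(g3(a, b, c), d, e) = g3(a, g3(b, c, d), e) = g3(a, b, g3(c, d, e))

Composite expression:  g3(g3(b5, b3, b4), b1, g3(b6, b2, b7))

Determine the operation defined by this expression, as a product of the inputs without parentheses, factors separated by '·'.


b5 · b3 · b4 · b1 · b6 · b2 · b7

All parenthesizations of g3 agree; list the b-inputs left to right.
g3(b5, b3, b4) spells out as b5 · b3 · b4
g3(b6, b2, b7) spells out as b6 · b2 · b7
g3(g3(b5, b3, b4), b1, g3(b6, b2, b7)) spells out as b5 · b3 · b4 · b1 · b6 · b2 · b7


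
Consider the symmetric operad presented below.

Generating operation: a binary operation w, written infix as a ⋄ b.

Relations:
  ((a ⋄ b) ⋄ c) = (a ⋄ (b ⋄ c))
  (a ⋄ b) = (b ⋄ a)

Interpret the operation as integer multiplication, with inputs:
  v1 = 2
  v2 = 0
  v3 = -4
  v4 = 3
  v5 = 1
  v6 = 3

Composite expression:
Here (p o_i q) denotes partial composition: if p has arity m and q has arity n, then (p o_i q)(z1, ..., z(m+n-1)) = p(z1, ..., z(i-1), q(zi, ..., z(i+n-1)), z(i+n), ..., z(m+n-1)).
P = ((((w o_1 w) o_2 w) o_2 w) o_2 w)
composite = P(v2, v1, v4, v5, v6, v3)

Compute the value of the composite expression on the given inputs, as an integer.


0

(v1 ⋄ v4) = 6
((v1 ⋄ v4) ⋄ v5) = 6
(((v1 ⋄ v4) ⋄ v5) ⋄ v6) = 18
(v2 ⋄ (((v1 ⋄ v4) ⋄ v5) ⋄ v6)) = 0
((v2 ⋄ (((v1 ⋄ v4) ⋄ v5) ⋄ v6)) ⋄ v3) = 0


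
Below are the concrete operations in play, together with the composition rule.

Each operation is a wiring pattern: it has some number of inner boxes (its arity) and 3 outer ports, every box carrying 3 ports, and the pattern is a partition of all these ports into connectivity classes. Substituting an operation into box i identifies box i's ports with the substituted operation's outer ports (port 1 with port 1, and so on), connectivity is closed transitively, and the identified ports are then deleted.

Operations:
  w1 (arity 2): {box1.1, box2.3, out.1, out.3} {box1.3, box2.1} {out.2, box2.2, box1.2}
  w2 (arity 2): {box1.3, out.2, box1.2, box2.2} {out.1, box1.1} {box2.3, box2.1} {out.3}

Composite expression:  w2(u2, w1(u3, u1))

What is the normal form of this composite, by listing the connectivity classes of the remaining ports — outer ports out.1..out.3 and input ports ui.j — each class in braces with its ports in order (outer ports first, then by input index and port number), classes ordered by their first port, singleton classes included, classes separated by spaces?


{out.1, u2.1} {out.2, u1.2, u2.2, u2.3, u3.2} {out.3} {u1.1, u3.3} {u1.3, u3.1}

After gluing at w2, chains via deleted ports link the u-ports.
composing w1 on (u3, u1), with out.j its own outer ports: {out.1, out.3, u1.3, u3.1} {out.2, u1.2, u3.2} {u1.1, u3.3}
composing w2 on (u2, u3, u1), with out.j its own outer ports: {out.1, u2.1} {out.2, u1.2, u2.2, u2.3, u3.2} {out.3} {u1.1, u3.3} {u1.3, u3.1}


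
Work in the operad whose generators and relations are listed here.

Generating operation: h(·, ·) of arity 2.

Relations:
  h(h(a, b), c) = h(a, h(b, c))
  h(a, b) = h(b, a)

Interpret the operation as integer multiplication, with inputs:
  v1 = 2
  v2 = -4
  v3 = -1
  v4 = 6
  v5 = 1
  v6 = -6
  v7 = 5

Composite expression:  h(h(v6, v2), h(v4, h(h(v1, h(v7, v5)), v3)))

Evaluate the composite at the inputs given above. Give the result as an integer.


h(v6, v2) = 24
h(v7, v5) = 5
h(v1, h(v7, v5)) = 10
h(h(v1, h(v7, v5)), v3) = -10
h(v4, h(h(v1, h(v7, v5)), v3)) = -60
h(h(v6, v2), h(v4, h(h(v1, h(v7, v5)), v3))) = -1440

-1440


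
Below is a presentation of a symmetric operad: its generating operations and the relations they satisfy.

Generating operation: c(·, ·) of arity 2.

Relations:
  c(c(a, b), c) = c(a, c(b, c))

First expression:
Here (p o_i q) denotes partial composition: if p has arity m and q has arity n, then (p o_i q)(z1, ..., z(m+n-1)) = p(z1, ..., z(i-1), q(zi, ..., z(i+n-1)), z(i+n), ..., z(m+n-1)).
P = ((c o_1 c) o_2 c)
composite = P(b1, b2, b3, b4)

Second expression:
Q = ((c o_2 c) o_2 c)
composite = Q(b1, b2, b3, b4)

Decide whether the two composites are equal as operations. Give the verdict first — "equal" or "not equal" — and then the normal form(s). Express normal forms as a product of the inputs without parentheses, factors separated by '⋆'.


equal — both sides give b1 ⋆ b2 ⋆ b3 ⋆ b4


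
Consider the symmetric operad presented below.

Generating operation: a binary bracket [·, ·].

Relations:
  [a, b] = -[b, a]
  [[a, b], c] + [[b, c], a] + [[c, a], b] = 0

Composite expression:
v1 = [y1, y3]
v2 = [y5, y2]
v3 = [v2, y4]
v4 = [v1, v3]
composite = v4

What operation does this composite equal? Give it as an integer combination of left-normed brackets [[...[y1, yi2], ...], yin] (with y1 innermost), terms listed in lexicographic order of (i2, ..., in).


-[[[[y1, y3], y2], y5], y4] + [[[[y1, y3], y4], y2], y5] - [[[[y1, y3], y4], y5], y2] + [[[[y1, y3], y5], y2], y4]

Expand each bracket as ab - ba; the y1-initial words give the coefficients.
Composite bracket: [[y1, y3], [[y5, y2], y4]]
Expanding via [a, b] = ab - ba: 16 signed words (2^4 = 16).
Collect the words opening with y1:
  the word y1y3y2y5y4 carries sign -1 and contributes -[[[[y1, y3], y2], y5], y4]
  the word y1y3y4y2y5 carries sign +1 and contributes +[[[[y1, y3], y4], y2], y5]
  the word y1y3y4y5y2 carries sign -1 and contributes -[[[[y1, y3], y4], y5], y2]
  the word y1y3y5y2y4 carries sign +1 and contributes +[[[[y1, y3], y5], y2], y4]


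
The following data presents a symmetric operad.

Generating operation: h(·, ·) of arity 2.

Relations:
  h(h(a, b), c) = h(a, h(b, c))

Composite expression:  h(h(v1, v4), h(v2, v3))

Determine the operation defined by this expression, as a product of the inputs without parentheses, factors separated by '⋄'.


Associativity of h dissolves the nesting; only the v-input order survives.
h(v1, v4) linearizes to v1 ⋄ v4
h(v2, v3) linearizes to v2 ⋄ v3
h(h(v1, v4), h(v2, v3)) linearizes to v1 ⋄ v4 ⋄ v2 ⋄ v3

v1 ⋄ v4 ⋄ v2 ⋄ v3


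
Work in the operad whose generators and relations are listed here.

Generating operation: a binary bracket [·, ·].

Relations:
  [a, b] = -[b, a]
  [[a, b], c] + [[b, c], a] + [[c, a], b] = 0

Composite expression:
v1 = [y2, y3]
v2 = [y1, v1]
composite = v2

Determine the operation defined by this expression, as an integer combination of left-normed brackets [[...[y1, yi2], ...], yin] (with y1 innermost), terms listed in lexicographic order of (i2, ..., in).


Left-normed coefficients sit on the y1-initial expansion words.
Composite bracket: [y1, [y2, y3]]
Under [a, b] = ab - ba we get 4 signed associative words (2^2 = 4).
The y1-initial words carry the normal form:
  y1y2y3 (sign +1) contributes +[[y1, y2], y3]
  y1y3y2 (sign -1) contributes -[[y1, y3], y2]

[[y1, y2], y3] - [[y1, y3], y2]


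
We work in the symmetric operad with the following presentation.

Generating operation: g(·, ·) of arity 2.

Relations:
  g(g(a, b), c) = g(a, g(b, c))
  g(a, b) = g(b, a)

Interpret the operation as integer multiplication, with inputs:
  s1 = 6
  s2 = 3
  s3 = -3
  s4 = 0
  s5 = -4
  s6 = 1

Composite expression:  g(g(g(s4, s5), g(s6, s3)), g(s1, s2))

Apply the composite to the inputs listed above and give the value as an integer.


g(s4, s5) = 0
g(s6, s3) = -3
g(g(s4, s5), g(s6, s3)) = 0
g(s1, s2) = 18
g(g(g(s4, s5), g(s6, s3)), g(s1, s2)) = 0

0


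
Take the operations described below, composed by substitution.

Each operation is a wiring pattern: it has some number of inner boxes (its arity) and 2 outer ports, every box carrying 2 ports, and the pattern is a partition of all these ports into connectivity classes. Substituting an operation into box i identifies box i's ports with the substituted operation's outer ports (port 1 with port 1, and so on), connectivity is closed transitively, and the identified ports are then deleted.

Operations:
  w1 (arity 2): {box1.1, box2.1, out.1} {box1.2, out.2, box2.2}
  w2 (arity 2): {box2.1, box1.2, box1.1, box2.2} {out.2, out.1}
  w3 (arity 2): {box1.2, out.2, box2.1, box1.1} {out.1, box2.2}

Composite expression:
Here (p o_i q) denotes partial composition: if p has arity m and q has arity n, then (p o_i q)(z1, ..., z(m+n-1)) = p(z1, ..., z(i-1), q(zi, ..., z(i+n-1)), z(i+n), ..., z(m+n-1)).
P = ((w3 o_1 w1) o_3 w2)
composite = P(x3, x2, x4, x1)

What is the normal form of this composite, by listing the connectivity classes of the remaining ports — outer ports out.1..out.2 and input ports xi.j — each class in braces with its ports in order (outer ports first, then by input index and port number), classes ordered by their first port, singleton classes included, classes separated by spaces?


{out.1, out.2, x2.1, x2.2, x3.1, x3.2} {x1.1, x1.2, x4.1, x4.2}

Reachability decides: close wires over w3-identified ports.
stage w1: inputs (x3, x2), connectivity {out.1, x2.1, x3.1} {out.2, x2.2, x3.2}, out.j its boundary
stage w2: inputs (x4, x1), connectivity {out.1, out.2} {x1.1, x1.2, x4.1, x4.2}, out.j its boundary
stage w3: inputs (x3, x2, x4, x1), connectivity {out.1, out.2, x2.1, x2.2, x3.1, x3.2} {x1.1, x1.2, x4.1, x4.2}, out.j its boundary


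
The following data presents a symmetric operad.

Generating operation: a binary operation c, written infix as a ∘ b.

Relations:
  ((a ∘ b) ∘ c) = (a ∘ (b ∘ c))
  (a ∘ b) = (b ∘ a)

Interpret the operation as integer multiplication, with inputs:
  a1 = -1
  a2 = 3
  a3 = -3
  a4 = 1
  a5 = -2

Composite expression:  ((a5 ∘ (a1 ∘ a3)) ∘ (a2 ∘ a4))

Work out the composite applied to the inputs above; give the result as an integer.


(a1 ∘ a3) = 3
(a5 ∘ (a1 ∘ a3)) = -6
(a2 ∘ a4) = 3
((a5 ∘ (a1 ∘ a3)) ∘ (a2 ∘ a4)) = -18

-18


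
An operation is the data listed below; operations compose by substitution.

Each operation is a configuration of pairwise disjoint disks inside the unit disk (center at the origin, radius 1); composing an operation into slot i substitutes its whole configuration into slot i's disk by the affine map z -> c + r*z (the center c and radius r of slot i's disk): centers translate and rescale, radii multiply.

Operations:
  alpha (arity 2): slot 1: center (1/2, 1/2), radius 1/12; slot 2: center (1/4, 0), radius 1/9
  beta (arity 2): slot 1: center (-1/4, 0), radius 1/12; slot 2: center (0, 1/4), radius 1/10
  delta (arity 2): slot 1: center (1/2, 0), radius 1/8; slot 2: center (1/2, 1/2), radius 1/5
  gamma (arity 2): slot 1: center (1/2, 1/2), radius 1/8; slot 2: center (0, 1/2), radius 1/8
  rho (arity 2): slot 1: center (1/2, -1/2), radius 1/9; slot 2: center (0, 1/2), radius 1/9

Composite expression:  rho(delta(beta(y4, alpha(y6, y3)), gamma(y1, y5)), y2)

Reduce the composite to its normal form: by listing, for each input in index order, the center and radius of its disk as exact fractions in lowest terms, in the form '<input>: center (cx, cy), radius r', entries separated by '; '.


Below rho, radii multiply path by path; the y-disk centers shift.
input y4: applying the 3 nested substitutions gives center (53/96, -1/2), radius 1/864
input y6: applying the 4 nested substitutions gives center (89/160, -119/240), radius 1/8640
input y3: applying the 4 nested substitutions gives center (1601/2880, -143/288), radius 1/6480
input y1: applying the 3 nested substitutions gives center (17/30, -13/30), radius 1/360
input y5: applying the 3 nested substitutions gives center (5/9, -13/30), radius 1/360
input y2: applying the 1 nested substitution gives center (0, 1/2), radius 1/9

y1: center (17/30, -13/30), radius 1/360; y2: center (0, 1/2), radius 1/9; y3: center (1601/2880, -143/288), radius 1/6480; y4: center (53/96, -1/2), radius 1/864; y5: center (5/9, -13/30), radius 1/360; y6: center (89/160, -119/240), radius 1/8640


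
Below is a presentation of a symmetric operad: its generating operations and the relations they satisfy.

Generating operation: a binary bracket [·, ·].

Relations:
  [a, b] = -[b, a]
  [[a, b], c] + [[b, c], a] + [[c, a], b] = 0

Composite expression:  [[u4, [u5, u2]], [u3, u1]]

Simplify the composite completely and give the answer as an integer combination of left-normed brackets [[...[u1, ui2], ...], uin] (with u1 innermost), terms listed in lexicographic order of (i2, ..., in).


[[[[u1, u3], u2], u5], u4] - [[[[u1, u3], u4], u2], u5] + [[[[u1, u3], u4], u5], u2] - [[[[u1, u3], u5], u2], u4]

Antisymmetry and Jacobi reduce to u1-anchored left-normed brackets.
Composite bracket: [[u4, [u5, u2]], [u3, u1]]
Expanding via [a, b] = ab - ba: 16 signed words (2^4 = 16).
Coefficients come from the u1-initial words:
  the word u1u3u2u5u4 carries sign +1 and contributes +[[[[u1, u3], u2], u5], u4]
  the word u1u3u4u2u5 carries sign -1 and contributes -[[[[u1, u3], u4], u2], u5]
  the word u1u3u4u5u2 carries sign +1 and contributes +[[[[u1, u3], u4], u5], u2]
  the word u1u3u5u2u4 carries sign -1 and contributes -[[[[u1, u3], u5], u2], u4]


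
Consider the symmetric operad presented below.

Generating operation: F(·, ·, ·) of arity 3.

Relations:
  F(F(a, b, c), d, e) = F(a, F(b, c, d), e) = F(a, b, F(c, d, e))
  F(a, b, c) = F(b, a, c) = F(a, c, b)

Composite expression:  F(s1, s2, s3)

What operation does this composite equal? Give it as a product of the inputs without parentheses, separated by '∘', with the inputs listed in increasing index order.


s1 ∘ s2 ∘ s3

Both nesting and order wash out for F; what remains is which s's occur.
F(s1, s2, s3) flattens to s1 ∘ s2 ∘ s3
the factors in increasing index order: s1 ∘ s2 ∘ s3


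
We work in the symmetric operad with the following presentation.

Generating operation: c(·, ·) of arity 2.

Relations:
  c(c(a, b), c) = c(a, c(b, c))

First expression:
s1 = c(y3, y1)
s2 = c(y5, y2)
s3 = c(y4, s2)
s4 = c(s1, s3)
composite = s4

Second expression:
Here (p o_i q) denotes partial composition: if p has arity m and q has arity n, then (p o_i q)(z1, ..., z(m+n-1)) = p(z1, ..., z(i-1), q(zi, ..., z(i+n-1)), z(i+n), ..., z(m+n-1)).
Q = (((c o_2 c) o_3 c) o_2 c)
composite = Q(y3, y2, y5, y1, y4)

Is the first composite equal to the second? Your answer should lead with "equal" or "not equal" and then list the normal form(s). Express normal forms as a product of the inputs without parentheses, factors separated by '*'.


The first expression reduces to y3 * y1 * y4 * y5 * y2
The second expression reduces to y3 * y2 * y5 * y1 * y4
The normal forms differ: not equal.

not equal: they reduce to y3 * y1 * y4 * y5 * y2 and y3 * y2 * y5 * y1 * y4


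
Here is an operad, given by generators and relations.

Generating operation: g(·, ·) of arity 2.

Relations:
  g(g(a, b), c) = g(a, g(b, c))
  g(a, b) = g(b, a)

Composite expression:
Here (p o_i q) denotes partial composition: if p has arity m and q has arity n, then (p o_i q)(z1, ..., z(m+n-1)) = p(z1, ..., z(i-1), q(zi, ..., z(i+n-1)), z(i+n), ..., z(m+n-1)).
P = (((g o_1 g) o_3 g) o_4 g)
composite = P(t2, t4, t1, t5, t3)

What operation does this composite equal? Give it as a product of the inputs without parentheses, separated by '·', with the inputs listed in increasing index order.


Shape and order are irrelevant to g; the t-input set decides.
g(t2, t4) unparenthesizes to t2 · t4
g(t5, t3) unparenthesizes to t5 · t3
g(t1, g(t5, t3)) unparenthesizes to t1 · t5 · t3
g(g(t2, t4), g(t1, g(t5, t3))) unparenthesizes to t2 · t4 · t1 · t5 · t3
the factors in increasing index order: t1 · t2 · t3 · t4 · t5

t1 · t2 · t3 · t4 · t5


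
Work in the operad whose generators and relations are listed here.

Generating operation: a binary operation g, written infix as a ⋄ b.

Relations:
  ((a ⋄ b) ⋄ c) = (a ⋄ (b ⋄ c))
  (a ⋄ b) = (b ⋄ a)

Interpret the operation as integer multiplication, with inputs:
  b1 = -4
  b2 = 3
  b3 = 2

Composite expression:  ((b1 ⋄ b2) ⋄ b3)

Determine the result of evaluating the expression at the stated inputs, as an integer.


(b1 ⋄ b2) = -12
((b1 ⋄ b2) ⋄ b3) = -24

-24


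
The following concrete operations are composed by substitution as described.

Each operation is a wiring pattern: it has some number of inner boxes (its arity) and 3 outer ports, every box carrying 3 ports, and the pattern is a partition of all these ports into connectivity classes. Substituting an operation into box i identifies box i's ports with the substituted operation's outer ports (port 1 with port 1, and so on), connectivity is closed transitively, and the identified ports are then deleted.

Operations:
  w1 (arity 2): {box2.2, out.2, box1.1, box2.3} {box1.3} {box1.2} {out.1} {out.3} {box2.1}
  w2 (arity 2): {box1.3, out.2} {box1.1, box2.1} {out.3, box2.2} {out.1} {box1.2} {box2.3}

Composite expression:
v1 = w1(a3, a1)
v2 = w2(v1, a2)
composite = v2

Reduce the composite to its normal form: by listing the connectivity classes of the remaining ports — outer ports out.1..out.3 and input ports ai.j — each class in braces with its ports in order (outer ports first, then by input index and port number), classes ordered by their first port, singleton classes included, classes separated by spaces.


{out.1} {out.2} {out.3, a2.2} {a1.1} {a1.2, a1.3, a3.1} {a2.1} {a2.3} {a3.2} {a3.3}

Connectivity passes through glued w2-boundaries; trace each wire chain.
through w1, on inputs (a3, a1): {out.1} {out.2, a1.2, a1.3, a3.1} {out.3} {a1.1} {a3.2} {a3.3} (out.j = stage outer ports)
through w2, on inputs (a3, a1, a2): {out.1} {out.2} {out.3, a2.2} {a1.1} {a1.2, a1.3, a3.1} {a2.1} {a2.3} {a3.2} {a3.3} (out.j = stage outer ports)


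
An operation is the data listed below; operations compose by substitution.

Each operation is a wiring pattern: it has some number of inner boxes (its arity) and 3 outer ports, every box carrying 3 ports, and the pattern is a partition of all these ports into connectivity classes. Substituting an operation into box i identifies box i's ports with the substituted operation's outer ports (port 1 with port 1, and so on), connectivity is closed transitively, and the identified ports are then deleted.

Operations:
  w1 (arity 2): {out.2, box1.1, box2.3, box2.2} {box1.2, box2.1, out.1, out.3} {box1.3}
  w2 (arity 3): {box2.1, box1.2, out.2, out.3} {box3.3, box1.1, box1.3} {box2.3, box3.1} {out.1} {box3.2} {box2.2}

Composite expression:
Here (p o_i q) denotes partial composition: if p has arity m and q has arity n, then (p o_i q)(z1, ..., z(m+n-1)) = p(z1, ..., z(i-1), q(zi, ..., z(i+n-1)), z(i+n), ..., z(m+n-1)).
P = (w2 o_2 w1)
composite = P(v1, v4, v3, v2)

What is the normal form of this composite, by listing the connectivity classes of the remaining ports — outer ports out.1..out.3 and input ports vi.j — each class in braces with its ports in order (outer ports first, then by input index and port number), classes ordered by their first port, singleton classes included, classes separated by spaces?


{out.1} {out.2, out.3, v1.2, v2.1, v3.1, v4.2} {v1.1, v1.3, v2.3} {v2.2} {v3.2, v3.3, v4.1} {v4.3}

Connectivity passes through glued w2-boundaries; trace each wire chain.
after w1, the pattern on (v4, v3) reads {out.1, out.3, v3.1, v4.2} {out.2, v3.2, v3.3, v4.1} {v4.3} (out.j = its outer ports)
after w2, the pattern on (v1, v4, v3, v2) reads {out.1} {out.2, out.3, v1.2, v2.1, v3.1, v4.2} {v1.1, v1.3, v2.3} {v2.2} {v3.2, v3.3, v4.1} {v4.3} (out.j = its outer ports)


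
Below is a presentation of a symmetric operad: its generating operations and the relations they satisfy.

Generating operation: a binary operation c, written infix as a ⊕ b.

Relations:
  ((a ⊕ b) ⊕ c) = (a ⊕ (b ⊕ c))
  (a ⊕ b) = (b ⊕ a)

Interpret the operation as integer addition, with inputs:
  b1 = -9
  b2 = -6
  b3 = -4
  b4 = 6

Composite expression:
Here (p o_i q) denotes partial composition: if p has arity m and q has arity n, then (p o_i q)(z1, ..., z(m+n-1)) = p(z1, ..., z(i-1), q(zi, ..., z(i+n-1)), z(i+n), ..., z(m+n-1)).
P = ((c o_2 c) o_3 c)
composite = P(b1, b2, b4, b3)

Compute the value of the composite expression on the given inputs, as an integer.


-13

(b4 ⊕ b3) = 2
(b2 ⊕ (b4 ⊕ b3)) = -4
(b1 ⊕ (b2 ⊕ (b4 ⊕ b3))) = -13


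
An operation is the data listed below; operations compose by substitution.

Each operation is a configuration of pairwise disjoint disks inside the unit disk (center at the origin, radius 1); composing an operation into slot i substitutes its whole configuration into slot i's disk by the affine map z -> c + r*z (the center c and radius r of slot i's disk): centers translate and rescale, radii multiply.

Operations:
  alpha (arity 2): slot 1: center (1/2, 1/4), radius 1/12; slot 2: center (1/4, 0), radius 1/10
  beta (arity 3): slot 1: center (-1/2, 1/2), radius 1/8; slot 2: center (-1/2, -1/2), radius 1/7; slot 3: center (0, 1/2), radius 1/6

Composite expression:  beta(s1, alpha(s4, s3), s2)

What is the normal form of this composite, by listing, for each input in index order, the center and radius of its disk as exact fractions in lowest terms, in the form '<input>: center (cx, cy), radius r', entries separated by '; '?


Follow each s-input down from beta: c' goes to c + r*c', radius to r*r'.
tracing s1 down its 1-map path: center (-1/2, 1/2), radius 1/8
tracing s4 down its 2-map path: center (-3/7, -13/28), radius 1/84
tracing s3 down its 2-map path: center (-13/28, -1/2), radius 1/70
tracing s2 down its 1-map path: center (0, 1/2), radius 1/6

s1: center (-1/2, 1/2), radius 1/8; s2: center (0, 1/2), radius 1/6; s3: center (-13/28, -1/2), radius 1/70; s4: center (-3/7, -13/28), radius 1/84


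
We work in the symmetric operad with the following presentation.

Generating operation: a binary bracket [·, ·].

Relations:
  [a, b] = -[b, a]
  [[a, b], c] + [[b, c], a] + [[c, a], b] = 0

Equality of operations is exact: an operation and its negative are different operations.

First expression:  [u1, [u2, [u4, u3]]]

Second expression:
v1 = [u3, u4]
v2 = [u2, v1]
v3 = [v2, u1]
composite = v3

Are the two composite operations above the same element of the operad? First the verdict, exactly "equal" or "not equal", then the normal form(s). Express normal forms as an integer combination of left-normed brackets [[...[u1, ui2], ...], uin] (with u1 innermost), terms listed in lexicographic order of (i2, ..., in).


equal; both compose to -[[[u1, u2], u3], u4] + [[[u1, u2], u4], u3] + [[[u1, u3], u4], u2] - [[[u1, u4], u3], u2]

In normal form, the first expression is -[[[u1, u2], u3], u4] + [[[u1, u2], u4], u3] + [[[u1, u3], u4], u2] - [[[u1, u4], u3], u2]
In normal form, the second expression is -[[[u1, u2], u3], u4] + [[[u1, u2], u4], u3] + [[[u1, u3], u4], u2] - [[[u1, u4], u3], u2]
One common form — equal.


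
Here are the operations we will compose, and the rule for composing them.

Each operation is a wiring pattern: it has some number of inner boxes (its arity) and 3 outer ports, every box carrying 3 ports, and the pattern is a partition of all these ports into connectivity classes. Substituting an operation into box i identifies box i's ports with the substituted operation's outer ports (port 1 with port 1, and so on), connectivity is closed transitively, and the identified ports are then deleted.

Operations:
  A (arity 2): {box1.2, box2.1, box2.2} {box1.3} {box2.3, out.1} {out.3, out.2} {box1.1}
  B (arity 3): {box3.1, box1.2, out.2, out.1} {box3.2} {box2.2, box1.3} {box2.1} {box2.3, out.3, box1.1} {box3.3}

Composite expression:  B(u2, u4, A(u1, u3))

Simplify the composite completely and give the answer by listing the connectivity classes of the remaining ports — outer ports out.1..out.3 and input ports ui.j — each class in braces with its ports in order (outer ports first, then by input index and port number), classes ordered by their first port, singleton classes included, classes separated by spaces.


{out.1, out.2, u2.2, u3.3} {out.3, u2.1, u4.3} {u1.1} {u1.2, u3.1, u3.2} {u1.3} {u2.3, u4.2} {u4.1}

After gluing at B, chains via deleted ports link the u-ports.
the subtree at A composes to {out.1, u3.3} {out.2, out.3} {u1.1} {u1.2, u3.1, u3.2} {u1.3} on (u1, u3); out.j = own outer ports
the subtree at B composes to {out.1, out.2, u2.2, u3.3} {out.3, u2.1, u4.3} {u1.1} {u1.2, u3.1, u3.2} {u1.3} {u2.3, u4.2} {u4.1} on (u2, u4, u1, u3); out.j = own outer ports


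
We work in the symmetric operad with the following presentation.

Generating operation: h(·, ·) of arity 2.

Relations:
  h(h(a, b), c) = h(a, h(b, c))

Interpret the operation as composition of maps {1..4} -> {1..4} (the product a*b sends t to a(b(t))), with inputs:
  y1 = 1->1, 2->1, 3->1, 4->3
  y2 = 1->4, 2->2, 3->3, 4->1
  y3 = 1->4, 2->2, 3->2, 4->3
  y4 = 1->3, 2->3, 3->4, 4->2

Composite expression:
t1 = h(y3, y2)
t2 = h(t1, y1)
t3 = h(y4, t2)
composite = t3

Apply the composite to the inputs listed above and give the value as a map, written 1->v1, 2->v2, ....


1->4, 2->4, 3->4, 4->3

h(y3, y2) = 1->3, 2->2, 3->2, 4->4
h(h(y3, y2), y1) = 1->3, 2->3, 3->3, 4->2
h(y4, h(h(y3, y2), y1)) = 1->4, 2->4, 3->4, 4->3


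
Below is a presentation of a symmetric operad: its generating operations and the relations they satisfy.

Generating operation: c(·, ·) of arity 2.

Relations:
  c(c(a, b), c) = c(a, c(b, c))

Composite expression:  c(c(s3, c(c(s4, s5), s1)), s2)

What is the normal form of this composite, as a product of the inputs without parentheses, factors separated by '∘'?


Associativity of c dissolves the nesting; only the s-input order survives.
c(s4, s5) spells out as s4 ∘ s5
c(c(s4, s5), s1) spells out as s4 ∘ s5 ∘ s1
c(s3, c(c(s4, s5), s1)) spells out as s3 ∘ s4 ∘ s5 ∘ s1
c(c(s3, c(c(s4, s5), s1)), s2) spells out as s3 ∘ s4 ∘ s5 ∘ s1 ∘ s2

s3 ∘ s4 ∘ s5 ∘ s1 ∘ s2


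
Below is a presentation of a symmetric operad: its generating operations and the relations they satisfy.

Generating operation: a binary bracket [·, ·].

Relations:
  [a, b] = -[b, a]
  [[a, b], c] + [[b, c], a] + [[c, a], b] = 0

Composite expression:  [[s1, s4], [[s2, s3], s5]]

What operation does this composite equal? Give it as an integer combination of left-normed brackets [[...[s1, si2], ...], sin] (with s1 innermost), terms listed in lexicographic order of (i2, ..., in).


[[[[s1, s4], s2], s3], s5] - [[[[s1, s4], s3], s2], s5] - [[[[s1, s4], s5], s2], s3] + [[[[s1, s4], s5], s3], s2]


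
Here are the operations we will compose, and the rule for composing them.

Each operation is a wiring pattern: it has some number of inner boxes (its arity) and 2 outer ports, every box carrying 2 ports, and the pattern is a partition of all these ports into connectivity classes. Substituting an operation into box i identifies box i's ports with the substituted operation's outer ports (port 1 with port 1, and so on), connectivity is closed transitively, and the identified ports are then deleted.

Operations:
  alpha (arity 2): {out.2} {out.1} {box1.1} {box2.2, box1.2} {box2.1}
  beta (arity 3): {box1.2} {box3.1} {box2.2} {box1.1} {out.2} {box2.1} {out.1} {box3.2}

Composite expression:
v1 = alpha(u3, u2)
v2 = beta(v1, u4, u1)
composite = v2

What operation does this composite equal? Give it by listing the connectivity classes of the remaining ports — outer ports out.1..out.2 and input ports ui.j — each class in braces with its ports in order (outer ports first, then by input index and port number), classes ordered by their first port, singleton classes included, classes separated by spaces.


After gluing at beta, chains via deleted ports link the u-ports.
composing alpha on (u3, u2), with out.j its own outer ports: {out.1} {out.2} {u2.1} {u2.2, u3.2} {u3.1}
composing beta on (u3, u2, u4, u1), with out.j its own outer ports: {out.1} {out.2} {u1.1} {u1.2} {u2.1} {u2.2, u3.2} {u3.1} {u4.1} {u4.2}

{out.1} {out.2} {u1.1} {u1.2} {u2.1} {u2.2, u3.2} {u3.1} {u4.1} {u4.2}


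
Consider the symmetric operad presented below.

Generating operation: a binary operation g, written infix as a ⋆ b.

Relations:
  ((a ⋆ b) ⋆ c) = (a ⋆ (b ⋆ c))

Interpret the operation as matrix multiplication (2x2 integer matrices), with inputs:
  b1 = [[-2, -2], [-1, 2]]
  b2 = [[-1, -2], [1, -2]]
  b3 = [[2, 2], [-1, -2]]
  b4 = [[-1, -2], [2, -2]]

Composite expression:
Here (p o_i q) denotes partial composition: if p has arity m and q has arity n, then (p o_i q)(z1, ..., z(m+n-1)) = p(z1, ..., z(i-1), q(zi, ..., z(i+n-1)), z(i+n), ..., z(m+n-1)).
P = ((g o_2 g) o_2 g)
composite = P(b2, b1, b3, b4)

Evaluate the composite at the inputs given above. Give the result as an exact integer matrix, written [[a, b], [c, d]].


[[14, -44], [18, -36]]

(b1 ⋆ b3) = [[-2, 0], [-4, -6]]
((b1 ⋆ b3) ⋆ b4) = [[2, 4], [-8, 20]]
(b2 ⋆ ((b1 ⋆ b3) ⋆ b4)) = [[14, -44], [18, -36]]


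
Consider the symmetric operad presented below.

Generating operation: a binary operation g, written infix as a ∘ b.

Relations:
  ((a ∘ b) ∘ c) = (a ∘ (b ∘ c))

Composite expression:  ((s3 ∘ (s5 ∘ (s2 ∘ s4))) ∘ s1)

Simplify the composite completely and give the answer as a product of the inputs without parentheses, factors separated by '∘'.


s3 ∘ s5 ∘ s2 ∘ s4 ∘ s1


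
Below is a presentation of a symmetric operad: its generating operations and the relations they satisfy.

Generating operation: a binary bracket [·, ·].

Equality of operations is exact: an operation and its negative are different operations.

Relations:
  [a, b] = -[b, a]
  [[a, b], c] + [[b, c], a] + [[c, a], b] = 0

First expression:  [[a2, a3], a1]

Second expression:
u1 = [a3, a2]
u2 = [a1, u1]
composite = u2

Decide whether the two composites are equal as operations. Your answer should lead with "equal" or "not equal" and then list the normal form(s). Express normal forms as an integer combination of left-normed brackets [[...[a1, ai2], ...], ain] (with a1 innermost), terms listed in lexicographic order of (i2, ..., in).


equal — both sides give -[[a1, a2], a3] + [[a1, a3], a2]

Normal form of the first expression: -[[a1, a2], a3] + [[a1, a3], a2]
Normal form of the second expression: -[[a1, a2], a3] + [[a1, a3], a2]
The normal forms match — equal.


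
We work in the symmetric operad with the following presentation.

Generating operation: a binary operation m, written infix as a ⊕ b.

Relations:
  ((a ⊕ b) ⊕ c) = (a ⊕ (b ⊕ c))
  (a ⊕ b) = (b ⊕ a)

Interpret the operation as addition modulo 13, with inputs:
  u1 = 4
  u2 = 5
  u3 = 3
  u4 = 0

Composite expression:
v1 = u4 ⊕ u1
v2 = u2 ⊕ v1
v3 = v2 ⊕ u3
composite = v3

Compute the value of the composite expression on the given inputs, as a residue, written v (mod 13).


12 (mod 13)

(u4 ⊕ u1) = 4
(u2 ⊕ (u4 ⊕ u1)) = 9
((u2 ⊕ (u4 ⊕ u1)) ⊕ u3) = 12


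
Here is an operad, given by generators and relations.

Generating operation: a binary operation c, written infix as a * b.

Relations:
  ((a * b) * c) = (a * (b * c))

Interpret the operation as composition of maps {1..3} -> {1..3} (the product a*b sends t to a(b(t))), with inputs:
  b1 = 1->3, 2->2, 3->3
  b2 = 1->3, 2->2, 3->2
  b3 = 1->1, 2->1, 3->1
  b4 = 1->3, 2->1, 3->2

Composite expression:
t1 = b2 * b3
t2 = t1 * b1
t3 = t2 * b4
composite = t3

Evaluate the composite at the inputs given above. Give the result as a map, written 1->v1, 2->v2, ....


1->3, 2->3, 3->3


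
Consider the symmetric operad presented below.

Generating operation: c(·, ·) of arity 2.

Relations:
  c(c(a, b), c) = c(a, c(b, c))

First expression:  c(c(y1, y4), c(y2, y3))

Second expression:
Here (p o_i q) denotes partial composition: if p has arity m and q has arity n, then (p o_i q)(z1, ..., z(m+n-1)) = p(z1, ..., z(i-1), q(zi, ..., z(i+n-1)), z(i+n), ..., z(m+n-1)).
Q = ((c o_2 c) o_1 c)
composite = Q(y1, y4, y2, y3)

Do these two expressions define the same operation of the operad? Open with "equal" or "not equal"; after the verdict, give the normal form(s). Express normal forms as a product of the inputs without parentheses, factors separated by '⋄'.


equal — both sides give y1 ⋄ y4 ⋄ y2 ⋄ y3

The first expression reduces to y1 ⋄ y4 ⋄ y2 ⋄ y3
The second expression reduces to y1 ⋄ y4 ⋄ y2 ⋄ y3
The normal forms match — equal.


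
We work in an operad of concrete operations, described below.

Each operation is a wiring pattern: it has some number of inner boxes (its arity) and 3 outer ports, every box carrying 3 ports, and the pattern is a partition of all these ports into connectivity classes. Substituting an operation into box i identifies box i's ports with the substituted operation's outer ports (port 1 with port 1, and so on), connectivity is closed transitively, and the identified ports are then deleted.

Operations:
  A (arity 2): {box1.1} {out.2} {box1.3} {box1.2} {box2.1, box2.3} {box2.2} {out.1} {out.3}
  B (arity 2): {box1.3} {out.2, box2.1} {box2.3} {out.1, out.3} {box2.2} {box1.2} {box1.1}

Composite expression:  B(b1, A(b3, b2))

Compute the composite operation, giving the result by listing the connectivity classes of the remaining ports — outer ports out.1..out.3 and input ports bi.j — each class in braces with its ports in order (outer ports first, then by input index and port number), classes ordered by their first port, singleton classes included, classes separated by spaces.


Connectivity passes through glued B-boundaries; trace each wire chain.
stage A: inputs (b3, b2), connectivity {out.1} {out.2} {out.3} {b2.1, b2.3} {b2.2} {b3.1} {b3.2} {b3.3}, out.j its boundary
stage B: inputs (b1, b3, b2), connectivity {out.1, out.3} {out.2} {b1.1} {b1.2} {b1.3} {b2.1, b2.3} {b2.2} {b3.1} {b3.2} {b3.3}, out.j its boundary

{out.1, out.3} {out.2} {b1.1} {b1.2} {b1.3} {b2.1, b2.3} {b2.2} {b3.1} {b3.2} {b3.3}


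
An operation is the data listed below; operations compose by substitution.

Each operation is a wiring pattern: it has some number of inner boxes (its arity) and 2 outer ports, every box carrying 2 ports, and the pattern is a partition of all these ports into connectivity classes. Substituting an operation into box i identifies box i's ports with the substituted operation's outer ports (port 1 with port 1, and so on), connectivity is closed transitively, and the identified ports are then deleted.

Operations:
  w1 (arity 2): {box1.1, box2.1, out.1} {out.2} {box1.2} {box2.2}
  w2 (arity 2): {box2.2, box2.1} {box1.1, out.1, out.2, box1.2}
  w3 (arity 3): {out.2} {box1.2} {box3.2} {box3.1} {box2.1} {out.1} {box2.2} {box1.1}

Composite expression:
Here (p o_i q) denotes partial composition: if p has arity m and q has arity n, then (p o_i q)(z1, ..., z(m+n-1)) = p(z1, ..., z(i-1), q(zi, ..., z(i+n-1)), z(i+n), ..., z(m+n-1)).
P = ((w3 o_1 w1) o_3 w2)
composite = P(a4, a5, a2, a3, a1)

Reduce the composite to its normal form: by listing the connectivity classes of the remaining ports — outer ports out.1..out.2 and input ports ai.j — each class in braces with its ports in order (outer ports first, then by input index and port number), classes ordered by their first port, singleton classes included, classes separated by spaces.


{out.1} {out.2} {a1.1} {a1.2} {a2.1, a2.2} {a3.1, a3.2} {a4.1, a5.1} {a4.2} {a5.2}

Reachability decides: close wires over w3-identified ports.
w1 over (a4, a5) gives {out.1, a4.1, a5.1} {out.2} {a4.2} {a5.2}, out.j being that stage's outer ports
w2 over (a2, a3) gives {out.1, out.2, a2.1, a2.2} {a3.1, a3.2}, out.j being that stage's outer ports
w3 over (a4, a5, a2, a3, a1) gives {out.1} {out.2} {a1.1} {a1.2} {a2.1, a2.2} {a3.1, a3.2} {a4.1, a5.1} {a4.2} {a5.2}, out.j being that stage's outer ports


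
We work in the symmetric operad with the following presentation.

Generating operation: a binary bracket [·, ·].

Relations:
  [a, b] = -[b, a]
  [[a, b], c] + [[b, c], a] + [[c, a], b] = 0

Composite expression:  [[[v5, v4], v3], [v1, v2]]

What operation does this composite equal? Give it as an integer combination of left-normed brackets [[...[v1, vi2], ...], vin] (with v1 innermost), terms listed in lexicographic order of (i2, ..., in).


-[[[[v1, v2], v3], v4], v5] + [[[[v1, v2], v3], v5], v4] + [[[[v1, v2], v4], v5], v3] - [[[[v1, v2], v5], v4], v3]

Antisymmetry and Jacobi reduce to v1-anchored left-normed brackets.
Composite bracket: [[[v5, v4], v3], [v1, v2]]
Applying ab - ba throughout gives 16 signed words (2^4 = 16).
Collect the words opening with v1:
  v1v2v3v4v5 appears with sign -1, giving the term -[[[[v1, v2], v3], v4], v5]
  v1v2v3v5v4 appears with sign +1, giving the term +[[[[v1, v2], v3], v5], v4]
  v1v2v4v5v3 appears with sign +1, giving the term +[[[[v1, v2], v4], v5], v3]
  v1v2v5v4v3 appears with sign -1, giving the term -[[[[v1, v2], v5], v4], v3]


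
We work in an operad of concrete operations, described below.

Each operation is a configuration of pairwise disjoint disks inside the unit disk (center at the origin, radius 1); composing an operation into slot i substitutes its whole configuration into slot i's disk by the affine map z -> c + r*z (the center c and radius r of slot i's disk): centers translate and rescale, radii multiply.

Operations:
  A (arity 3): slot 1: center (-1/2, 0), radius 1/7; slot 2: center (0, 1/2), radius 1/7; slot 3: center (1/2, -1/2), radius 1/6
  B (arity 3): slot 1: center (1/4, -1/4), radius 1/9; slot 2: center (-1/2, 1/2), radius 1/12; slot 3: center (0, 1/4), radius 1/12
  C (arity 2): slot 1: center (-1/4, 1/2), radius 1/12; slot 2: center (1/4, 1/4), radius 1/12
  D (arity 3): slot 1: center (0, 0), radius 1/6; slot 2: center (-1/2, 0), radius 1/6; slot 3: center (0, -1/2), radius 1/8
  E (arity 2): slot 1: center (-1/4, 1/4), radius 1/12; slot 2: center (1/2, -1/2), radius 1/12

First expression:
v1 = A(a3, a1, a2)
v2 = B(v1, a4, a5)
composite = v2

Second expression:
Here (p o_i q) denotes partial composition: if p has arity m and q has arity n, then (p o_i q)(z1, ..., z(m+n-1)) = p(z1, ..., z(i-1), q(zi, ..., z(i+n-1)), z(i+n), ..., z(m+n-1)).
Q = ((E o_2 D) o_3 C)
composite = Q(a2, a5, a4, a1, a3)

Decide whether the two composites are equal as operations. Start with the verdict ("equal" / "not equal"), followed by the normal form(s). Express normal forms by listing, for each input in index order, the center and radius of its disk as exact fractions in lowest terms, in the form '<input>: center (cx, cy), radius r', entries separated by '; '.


not equal; first: a1: center (1/4, -7/36), radius 1/63; a2: center (11/36, -11/36), radius 1/54; a3: center (7/36, -1/4), radius 1/63; a4: center (-1/2, 1/2), radius 1/12; a5: center (0, 1/4), radius 1/12; second: a1: center (133/288, -143/288), radius 1/864; a2: center (-1/4, 1/4), radius 1/12; a3: center (1/2, -13/24), radius 1/96; a4: center (131/288, -71/144), radius 1/864; a5: center (1/2, -1/2), radius 1/72

The first expression reduces to a1: center (1/4, -7/36), radius 1/63; a2: center (11/36, -11/36), radius 1/54; a3: center (7/36, -1/4), radius 1/63; a4: center (-1/2, 1/2), radius 1/12; a5: center (0, 1/4), radius 1/12
The second expression reduces to a1: center (133/288, -143/288), radius 1/864; a2: center (-1/4, 1/4), radius 1/12; a3: center (1/2, -13/24), radius 1/96; a4: center (131/288, -71/144), radius 1/864; a5: center (1/2, -1/2), radius 1/72
They disagree, so not equal.


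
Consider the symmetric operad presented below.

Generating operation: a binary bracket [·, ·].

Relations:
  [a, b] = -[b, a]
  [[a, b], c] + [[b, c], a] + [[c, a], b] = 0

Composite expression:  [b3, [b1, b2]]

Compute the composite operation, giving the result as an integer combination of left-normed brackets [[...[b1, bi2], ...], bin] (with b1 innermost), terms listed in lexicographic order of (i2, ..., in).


-[[b1, b2], b3]

Skip Jacobi rewriting: expand, keep b1-initial words, read off terms.
Composite bracket: [b3, [b1, b2]]
The bracket unfolds into 4 signed words via [a, b] = ab - ba (2^2 = 4).
The b1-initial words carry the normal form:
  word b1b2b3 has sign -1, contributing -[[b1, b2], b3]
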